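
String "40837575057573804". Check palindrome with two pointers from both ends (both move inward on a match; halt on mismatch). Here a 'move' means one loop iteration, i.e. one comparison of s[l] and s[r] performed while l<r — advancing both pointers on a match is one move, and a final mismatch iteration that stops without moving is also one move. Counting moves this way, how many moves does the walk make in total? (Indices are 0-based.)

8 moves

[0,16] '4'=='4' → l++,r--
[1,15] '0'=='0' → l++,r--
[2,14] '8'=='8' → l++,r--
[3,13] '3'=='3' → l++,r--
[4,12] '7'=='7' → l++,r--
[5,11] '5'=='5' → l++,r--
[6,10] '7'=='7' → l++,r--
[7,9] '5'=='5' → l++,r--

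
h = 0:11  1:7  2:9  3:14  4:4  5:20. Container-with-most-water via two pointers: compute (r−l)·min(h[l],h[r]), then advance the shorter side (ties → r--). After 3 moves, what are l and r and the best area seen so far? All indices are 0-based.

[0,5] min(11,20)*5=55 best=55 * → l++
[1,5] min(7,20)*4=28 best=55 → l++
[2,5] min(9,20)*3=27 best=55 → l++

l=3, r=5, best area=55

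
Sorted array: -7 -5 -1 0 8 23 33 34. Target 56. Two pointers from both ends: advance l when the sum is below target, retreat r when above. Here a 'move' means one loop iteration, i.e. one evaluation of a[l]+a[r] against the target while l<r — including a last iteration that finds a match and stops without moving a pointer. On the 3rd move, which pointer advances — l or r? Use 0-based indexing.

l

[0,7] -7+34=27 <56 → l++
[1,7] -5+34=29 <56 → l++
[2,7] -1+34=33 <56 → l++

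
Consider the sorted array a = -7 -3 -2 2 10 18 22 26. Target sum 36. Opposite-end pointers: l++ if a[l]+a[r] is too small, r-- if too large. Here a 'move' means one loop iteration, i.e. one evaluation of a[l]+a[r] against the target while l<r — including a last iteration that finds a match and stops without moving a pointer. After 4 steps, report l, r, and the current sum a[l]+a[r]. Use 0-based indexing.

l=4, r=7, sum=36

[0,7] -7+26=19 <36 → l++
[1,7] -3+26=23 <36 → l++
[2,7] -2+26=24 <36 → l++
[3,7] 2+26=28 <36 → l++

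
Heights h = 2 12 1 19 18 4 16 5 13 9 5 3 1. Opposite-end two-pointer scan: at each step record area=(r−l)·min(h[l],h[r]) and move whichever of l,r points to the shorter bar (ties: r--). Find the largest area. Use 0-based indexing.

max area = 84

[0,12] min(2,1)*12=12 best=12 * → r--
[0,11] min(2,3)*11=22 best=22 * → l++
[1,11] min(12,3)*10=30 best=30 * → r--
[1,10] min(12,5)*9=45 best=45 * → r--
[1,9] min(12,9)*8=72 best=72 * → r--
[1,8] min(12,13)*7=84 best=84 * → l++
[2,8] min(1,13)*6=6 best=84 → l++
[3,8] min(19,13)*5=65 best=84 → r--
[3,7] min(19,5)*4=20 best=84 → r--
[3,6] min(19,16)*3=48 best=84 → r--
[3,5] min(19,4)*2=8 best=84 → r--
[3,4] min(19,18)*1=18 best=84 → r--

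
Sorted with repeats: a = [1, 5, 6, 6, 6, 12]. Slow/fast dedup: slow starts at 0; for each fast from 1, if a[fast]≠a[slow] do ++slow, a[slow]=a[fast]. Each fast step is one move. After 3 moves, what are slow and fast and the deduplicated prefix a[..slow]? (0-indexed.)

slow=2, fast=4, prefix=[1, 5, 6]

slow=0 fast=1: a[fast]=5≠a[slow]=1 write a[1]=5, slow++,fast++
slow=1 fast=2: a[fast]=6≠a[slow]=5 write a[2]=6, slow++,fast++
slow=2 fast=3: a[fast]=6=a[slow] dup, fast++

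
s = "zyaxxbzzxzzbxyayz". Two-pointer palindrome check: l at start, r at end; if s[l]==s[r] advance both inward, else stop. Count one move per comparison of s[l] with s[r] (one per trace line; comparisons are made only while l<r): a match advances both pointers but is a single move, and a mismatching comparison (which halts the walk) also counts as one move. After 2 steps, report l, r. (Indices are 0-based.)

l=2, r=14

[0,16] 'z'=='z' → l++,r--
[1,15] 'y'=='y' → l++,r--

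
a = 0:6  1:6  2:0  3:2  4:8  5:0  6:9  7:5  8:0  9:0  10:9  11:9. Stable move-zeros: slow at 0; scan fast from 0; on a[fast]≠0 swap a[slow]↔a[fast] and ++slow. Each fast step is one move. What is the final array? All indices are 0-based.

(s=0,f=0) a[fast]=6≠0 swap→a[0]=6 → slow++,fast++
(s=1,f=1) a[fast]=6≠0 swap→a[1]=6 → slow++,fast++
(s=2,f=2) a[fast]=0 → fast++
(s=2,f=3) a[fast]=2≠0 swap→a[2]=2 → slow++,fast++
(s=3,f=4) a[fast]=8≠0 swap→a[3]=8 → slow++,fast++
(s=4,f=5) a[fast]=0 → fast++
(s=4,f=6) a[fast]=9≠0 swap→a[4]=9 → slow++,fast++
(s=5,f=7) a[fast]=5≠0 swap→a[5]=5 → slow++,fast++
(s=6,f=8) a[fast]=0 → fast++
(s=6,f=9) a[fast]=0 → fast++
(s=6,f=10) a[fast]=9≠0 swap→a[6]=9 → slow++,fast++
(s=7,f=11) a[fast]=9≠0 swap→a[7]=9 → slow++,fast++

[6, 6, 2, 8, 9, 5, 9, 9, 0, 0, 0, 0]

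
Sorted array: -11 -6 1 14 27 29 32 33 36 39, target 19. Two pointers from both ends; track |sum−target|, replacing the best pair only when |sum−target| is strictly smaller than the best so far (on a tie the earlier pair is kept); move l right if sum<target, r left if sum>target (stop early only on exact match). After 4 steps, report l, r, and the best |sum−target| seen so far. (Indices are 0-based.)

l=0 r=9: -11+39=28 d=9 *, r--
l=0 r=8: -11+36=25 d=6 *, r--
l=0 r=7: -11+33=22 d=3 *, r--
l=0 r=6: -11+32=21 d=2 *, r--

l=0, r=5, best |Δ|=2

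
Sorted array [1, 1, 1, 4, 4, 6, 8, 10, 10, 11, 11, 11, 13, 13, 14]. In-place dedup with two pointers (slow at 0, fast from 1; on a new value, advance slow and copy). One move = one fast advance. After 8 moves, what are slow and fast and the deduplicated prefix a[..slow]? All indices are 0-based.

slow=0 fast=1: a[fast]=1=a[slow] dup, fast++
slow=0 fast=2: a[fast]=1=a[slow] dup, fast++
slow=0 fast=3: a[fast]=4≠a[slow]=1 write a[1]=4, slow++,fast++
slow=1 fast=4: a[fast]=4=a[slow] dup, fast++
slow=1 fast=5: a[fast]=6≠a[slow]=4 write a[2]=6, slow++,fast++
slow=2 fast=6: a[fast]=8≠a[slow]=6 write a[3]=8, slow++,fast++
slow=3 fast=7: a[fast]=10≠a[slow]=8 write a[4]=10, slow++,fast++
slow=4 fast=8: a[fast]=10=a[slow] dup, fast++

slow=4, fast=9, prefix=[1, 4, 6, 8, 10]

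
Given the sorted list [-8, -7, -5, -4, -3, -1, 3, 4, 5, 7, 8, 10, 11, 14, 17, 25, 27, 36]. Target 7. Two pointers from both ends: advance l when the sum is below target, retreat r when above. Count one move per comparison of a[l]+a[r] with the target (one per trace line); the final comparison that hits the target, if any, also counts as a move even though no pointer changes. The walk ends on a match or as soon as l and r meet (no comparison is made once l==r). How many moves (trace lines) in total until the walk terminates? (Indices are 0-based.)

6 moves

l=0 r=17: -8+36=28 >7, r--
l=0 r=16: -8+27=19 >7, r--
l=0 r=15: -8+25=17 >7, r--
l=0 r=14: -8+17=9 >7, r--
l=0 r=13: -8+14=6 <7, l++
l=1 r=13: -7+14=7, found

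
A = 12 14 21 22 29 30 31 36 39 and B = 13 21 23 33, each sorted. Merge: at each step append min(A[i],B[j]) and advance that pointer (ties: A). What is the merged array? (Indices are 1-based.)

[i=1,j=1] A[i]=12<=B[j]=13 take 12 → i++
[i=2,j=1] A[i]=14>B[j]=13 take 13 → j++
[i=2,j=2] A[i]=14<=B[j]=21 take 14 → i++
[i=3,j=2] A[i]=21<=B[j]=21 take 21 → i++
[i=4,j=2] A[i]=22>B[j]=21 take 21 → j++
[i=4,j=3] A[i]=22<=B[j]=23 take 22 → i++
[i=5,j=3] A[i]=29>B[j]=23 take 23 → j++
[i=5,j=4] A[i]=29<=B[j]=33 take 29 → i++
[i=6,j=4] A[i]=30<=B[j]=33 take 30 → i++
[i=7,j=4] A[i]=31<=B[j]=33 take 31 → i++
[i=8,j=4] A[i]=36>B[j]=33 take 33 → j++
[i=8,j=5] B done, take A[i]=36 → i++
[i=9,j=5] B done, take A[i]=39 → i++

[12, 13, 14, 21, 21, 22, 23, 29, 30, 31, 33, 36, 39]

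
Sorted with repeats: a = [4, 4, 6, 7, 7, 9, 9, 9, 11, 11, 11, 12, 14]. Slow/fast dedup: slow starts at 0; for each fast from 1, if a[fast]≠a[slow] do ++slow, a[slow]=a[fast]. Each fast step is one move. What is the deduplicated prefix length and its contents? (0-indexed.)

(s=0,f=1) a[fast]=4=a[slow] dup → fast++
(s=0,f=2) a[fast]=6≠a[slow]=4 write a[1]=6 → slow++,fast++
(s=1,f=3) a[fast]=7≠a[slow]=6 write a[2]=7 → slow++,fast++
(s=2,f=4) a[fast]=7=a[slow] dup → fast++
(s=2,f=5) a[fast]=9≠a[slow]=7 write a[3]=9 → slow++,fast++
(s=3,f=6) a[fast]=9=a[slow] dup → fast++
(s=3,f=7) a[fast]=9=a[slow] dup → fast++
(s=3,f=8) a[fast]=11≠a[slow]=9 write a[4]=11 → slow++,fast++
(s=4,f=9) a[fast]=11=a[slow] dup → fast++
(s=4,f=10) a[fast]=11=a[slow] dup → fast++
(s=4,f=11) a[fast]=12≠a[slow]=11 write a[5]=12 → slow++,fast++
(s=5,f=12) a[fast]=14≠a[slow]=12 write a[6]=14 → slow++,fast++

length 7; prefix = [4, 6, 7, 9, 11, 12, 14]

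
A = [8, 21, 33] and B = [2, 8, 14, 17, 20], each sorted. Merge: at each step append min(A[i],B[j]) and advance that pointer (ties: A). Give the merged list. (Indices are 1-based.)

[2, 8, 8, 14, 17, 20, 21, 33]

[i=1,j=1] A[i]=8>B[j]=2 take 2 → j++
[i=1,j=2] A[i]=8<=B[j]=8 take 8 → i++
[i=2,j=2] A[i]=21>B[j]=8 take 8 → j++
[i=2,j=3] A[i]=21>B[j]=14 take 14 → j++
[i=2,j=4] A[i]=21>B[j]=17 take 17 → j++
[i=2,j=5] A[i]=21>B[j]=20 take 20 → j++
[i=2,j=6] B done, take A[i]=21 → i++
[i=3,j=6] B done, take A[i]=33 → i++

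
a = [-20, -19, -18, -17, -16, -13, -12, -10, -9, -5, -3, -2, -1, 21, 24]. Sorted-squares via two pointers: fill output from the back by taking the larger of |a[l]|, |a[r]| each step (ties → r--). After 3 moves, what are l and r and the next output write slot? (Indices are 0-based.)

l=1, r=12, next write slot=11

l=0 r=14: |-20|<=|24| out[14]=576, r--
l=0 r=13: |-20|<=|21| out[13]=441, r--
l=0 r=12: |-20|>|-1| out[12]=400, l++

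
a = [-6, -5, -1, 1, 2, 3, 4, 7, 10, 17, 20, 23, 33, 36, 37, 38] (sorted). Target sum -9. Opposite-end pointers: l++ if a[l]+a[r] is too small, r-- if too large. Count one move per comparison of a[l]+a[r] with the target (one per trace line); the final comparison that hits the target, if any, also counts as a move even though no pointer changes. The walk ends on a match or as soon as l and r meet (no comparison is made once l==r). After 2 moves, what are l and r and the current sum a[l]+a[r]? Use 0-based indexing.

l=0, r=13, sum=30

l=0 r=15: -6+38=32 >-9, r--
l=0 r=14: -6+37=31 >-9, r--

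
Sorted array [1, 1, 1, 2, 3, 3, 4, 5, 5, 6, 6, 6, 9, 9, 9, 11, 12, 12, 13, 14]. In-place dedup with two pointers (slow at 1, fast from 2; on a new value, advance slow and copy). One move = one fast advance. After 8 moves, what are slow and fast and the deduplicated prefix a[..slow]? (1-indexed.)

(s=1,f=2) a[fast]=1=a[slow] dup → fast++
(s=1,f=3) a[fast]=1=a[slow] dup → fast++
(s=1,f=4) a[fast]=2≠a[slow]=1 write a[2]=2 → slow++,fast++
(s=2,f=5) a[fast]=3≠a[slow]=2 write a[3]=3 → slow++,fast++
(s=3,f=6) a[fast]=3=a[slow] dup → fast++
(s=3,f=7) a[fast]=4≠a[slow]=3 write a[4]=4 → slow++,fast++
(s=4,f=8) a[fast]=5≠a[slow]=4 write a[5]=5 → slow++,fast++
(s=5,f=9) a[fast]=5=a[slow] dup → fast++

slow=5, fast=10, prefix=[1, 2, 3, 4, 5]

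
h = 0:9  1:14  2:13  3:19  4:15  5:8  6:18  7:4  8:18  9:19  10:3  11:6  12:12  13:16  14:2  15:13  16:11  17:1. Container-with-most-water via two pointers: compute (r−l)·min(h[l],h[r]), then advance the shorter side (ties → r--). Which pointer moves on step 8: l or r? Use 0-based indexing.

l=0 r=17: min(9,1)*17=17 best=17 *, r--
l=0 r=16: min(9,11)*16=144 best=144 *, l++
l=1 r=16: min(14,11)*15=165 best=165 *, r--
l=1 r=15: min(14,13)*14=182 best=182 *, r--
l=1 r=14: min(14,2)*13=26 best=182, r--
l=1 r=13: min(14,16)*12=168 best=182, l++
l=2 r=13: min(13,16)*11=143 best=182, l++
l=3 r=13: min(19,16)*10=160 best=182, r--

r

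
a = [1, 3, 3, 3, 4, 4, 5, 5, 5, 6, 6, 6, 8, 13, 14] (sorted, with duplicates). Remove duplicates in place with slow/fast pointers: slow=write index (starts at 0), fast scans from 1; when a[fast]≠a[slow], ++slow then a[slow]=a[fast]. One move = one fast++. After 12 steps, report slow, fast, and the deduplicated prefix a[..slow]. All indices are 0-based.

slow=0 fast=1: a[fast]=3≠a[slow]=1 write a[1]=3, slow++,fast++
slow=1 fast=2: a[fast]=3=a[slow] dup, fast++
slow=1 fast=3: a[fast]=3=a[slow] dup, fast++
slow=1 fast=4: a[fast]=4≠a[slow]=3 write a[2]=4, slow++,fast++
slow=2 fast=5: a[fast]=4=a[slow] dup, fast++
slow=2 fast=6: a[fast]=5≠a[slow]=4 write a[3]=5, slow++,fast++
slow=3 fast=7: a[fast]=5=a[slow] dup, fast++
slow=3 fast=8: a[fast]=5=a[slow] dup, fast++
slow=3 fast=9: a[fast]=6≠a[slow]=5 write a[4]=6, slow++,fast++
slow=4 fast=10: a[fast]=6=a[slow] dup, fast++
slow=4 fast=11: a[fast]=6=a[slow] dup, fast++
slow=4 fast=12: a[fast]=8≠a[slow]=6 write a[5]=8, slow++,fast++

slow=5, fast=13, prefix=[1, 3, 4, 5, 6, 8]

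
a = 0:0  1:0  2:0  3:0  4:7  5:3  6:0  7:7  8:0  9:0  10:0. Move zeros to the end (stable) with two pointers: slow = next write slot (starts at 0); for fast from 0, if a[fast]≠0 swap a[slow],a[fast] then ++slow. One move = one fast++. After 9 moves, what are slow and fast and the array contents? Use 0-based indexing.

slow=3, fast=9, a=[7, 3, 7, 0, 0, 0, 0, 0, 0, 0, 0]

(s=0,f=0) a[fast]=0 → fast++
(s=0,f=1) a[fast]=0 → fast++
(s=0,f=2) a[fast]=0 → fast++
(s=0,f=3) a[fast]=0 → fast++
(s=0,f=4) a[fast]=7≠0 swap→a[0]=7 → slow++,fast++
(s=1,f=5) a[fast]=3≠0 swap→a[1]=3 → slow++,fast++
(s=2,f=6) a[fast]=0 → fast++
(s=2,f=7) a[fast]=7≠0 swap→a[2]=7 → slow++,fast++
(s=3,f=8) a[fast]=0 → fast++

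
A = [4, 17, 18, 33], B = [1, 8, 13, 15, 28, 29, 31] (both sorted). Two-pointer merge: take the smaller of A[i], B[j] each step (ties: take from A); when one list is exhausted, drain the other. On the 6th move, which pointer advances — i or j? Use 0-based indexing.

[i=0,j=0] A[i]=4>B[j]=1 take 1 → j++
[i=0,j=1] A[i]=4<=B[j]=8 take 4 → i++
[i=1,j=1] A[i]=17>B[j]=8 take 8 → j++
[i=1,j=2] A[i]=17>B[j]=13 take 13 → j++
[i=1,j=3] A[i]=17>B[j]=15 take 15 → j++
[i=1,j=4] A[i]=17<=B[j]=28 take 17 → i++

i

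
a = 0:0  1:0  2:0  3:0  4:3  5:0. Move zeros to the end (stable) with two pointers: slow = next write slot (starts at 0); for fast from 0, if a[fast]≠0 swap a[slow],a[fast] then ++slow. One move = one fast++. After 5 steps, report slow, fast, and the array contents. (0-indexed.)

slow=1, fast=5, a=[3, 0, 0, 0, 0, 0]

slow=0 fast=0: a[fast]=0, fast++
slow=0 fast=1: a[fast]=0, fast++
slow=0 fast=2: a[fast]=0, fast++
slow=0 fast=3: a[fast]=0, fast++
slow=0 fast=4: a[fast]=3≠0 swap→a[0]=3, slow++,fast++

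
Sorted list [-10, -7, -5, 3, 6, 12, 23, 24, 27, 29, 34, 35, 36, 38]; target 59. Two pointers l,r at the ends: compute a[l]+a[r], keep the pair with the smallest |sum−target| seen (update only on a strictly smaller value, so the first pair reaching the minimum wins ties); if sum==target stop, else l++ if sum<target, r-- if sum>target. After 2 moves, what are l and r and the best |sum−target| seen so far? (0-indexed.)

l=0 r=13: -10+38=28 d=31 *, l++
l=1 r=13: -7+38=31 d=28 *, l++

l=2, r=13, best |Δ|=28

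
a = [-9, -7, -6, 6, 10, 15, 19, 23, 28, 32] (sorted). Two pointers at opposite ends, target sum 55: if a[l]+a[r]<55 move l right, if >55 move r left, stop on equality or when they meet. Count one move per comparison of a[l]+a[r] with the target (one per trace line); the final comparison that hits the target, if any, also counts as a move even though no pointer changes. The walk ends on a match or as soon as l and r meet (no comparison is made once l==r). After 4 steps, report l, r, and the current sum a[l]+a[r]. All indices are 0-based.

l=4, r=9, sum=42

[0,9] -9+32=23 <55 → l++
[1,9] -7+32=25 <55 → l++
[2,9] -6+32=26 <55 → l++
[3,9] 6+32=38 <55 → l++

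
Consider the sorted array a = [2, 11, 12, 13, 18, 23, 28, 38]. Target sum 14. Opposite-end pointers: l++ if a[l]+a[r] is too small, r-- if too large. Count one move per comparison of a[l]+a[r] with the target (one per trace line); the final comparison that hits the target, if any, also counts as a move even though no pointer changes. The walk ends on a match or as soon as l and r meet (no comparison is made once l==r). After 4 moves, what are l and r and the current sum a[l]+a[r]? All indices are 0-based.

[0,7] 2+38=40 >14 → r--
[0,6] 2+28=30 >14 → r--
[0,5] 2+23=25 >14 → r--
[0,4] 2+18=20 >14 → r--

l=0, r=3, sum=15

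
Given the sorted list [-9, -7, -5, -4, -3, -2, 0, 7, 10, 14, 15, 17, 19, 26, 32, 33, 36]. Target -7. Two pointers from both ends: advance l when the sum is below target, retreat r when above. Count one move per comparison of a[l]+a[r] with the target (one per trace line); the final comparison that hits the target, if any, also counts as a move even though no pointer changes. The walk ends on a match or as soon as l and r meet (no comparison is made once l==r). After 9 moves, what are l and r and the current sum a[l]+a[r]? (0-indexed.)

l=0 r=16: -9+36=27 >-7, r--
l=0 r=15: -9+33=24 >-7, r--
l=0 r=14: -9+32=23 >-7, r--
l=0 r=13: -9+26=17 >-7, r--
l=0 r=12: -9+19=10 >-7, r--
l=0 r=11: -9+17=8 >-7, r--
l=0 r=10: -9+15=6 >-7, r--
l=0 r=9: -9+14=5 >-7, r--
l=0 r=8: -9+10=1 >-7, r--

l=0, r=7, sum=-2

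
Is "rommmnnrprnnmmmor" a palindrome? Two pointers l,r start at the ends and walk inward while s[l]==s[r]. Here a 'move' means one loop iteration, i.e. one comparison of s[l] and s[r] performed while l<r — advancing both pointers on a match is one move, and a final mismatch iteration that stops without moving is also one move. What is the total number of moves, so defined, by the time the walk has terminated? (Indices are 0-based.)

8 moves

[0,16] 'r'=='r' → l++,r--
[1,15] 'o'=='o' → l++,r--
[2,14] 'm'=='m' → l++,r--
[3,13] 'm'=='m' → l++,r--
[4,12] 'm'=='m' → l++,r--
[5,11] 'n'=='n' → l++,r--
[6,10] 'n'=='n' → l++,r--
[7,9] 'r'=='r' → l++,r--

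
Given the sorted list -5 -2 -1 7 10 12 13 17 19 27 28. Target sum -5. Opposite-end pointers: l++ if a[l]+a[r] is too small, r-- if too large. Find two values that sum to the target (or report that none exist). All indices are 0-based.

l=0 r=10: -5+28=23 >-5, r--
l=0 r=9: -5+27=22 >-5, r--
l=0 r=8: -5+19=14 >-5, r--
l=0 r=7: -5+17=12 >-5, r--
l=0 r=6: -5+13=8 >-5, r--
l=0 r=5: -5+12=7 >-5, r--
l=0 r=4: -5+10=5 >-5, r--
l=0 r=3: -5+7=2 >-5, r--
l=0 r=2: -5+-1=-6 <-5, l++
l=1 r=2: -2+-1=-3 >-5, r--

no pair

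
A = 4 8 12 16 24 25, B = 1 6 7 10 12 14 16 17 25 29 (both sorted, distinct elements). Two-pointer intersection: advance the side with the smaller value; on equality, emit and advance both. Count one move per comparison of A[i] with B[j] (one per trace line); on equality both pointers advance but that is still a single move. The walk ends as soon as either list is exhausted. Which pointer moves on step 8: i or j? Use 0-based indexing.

j

[i=0,j=0] 4>1 → j++
[i=0,j=1] 4<6 → i++
[i=1,j=1] 8>6 → j++
[i=1,j=2] 8>7 → j++
[i=1,j=3] 8<10 → i++
[i=2,j=3] 12>10 → j++
[i=2,j=4] 12==12 emit → i++,j++
[i=3,j=5] 16>14 → j++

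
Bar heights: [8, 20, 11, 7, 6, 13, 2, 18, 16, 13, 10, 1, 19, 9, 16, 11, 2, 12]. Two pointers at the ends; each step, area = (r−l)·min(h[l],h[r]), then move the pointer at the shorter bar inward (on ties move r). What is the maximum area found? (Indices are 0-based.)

max area = 209

[0,17] min(8,12)*17=136 best=136 * → l++
[1,17] min(20,12)*16=192 best=192 * → r--
[1,16] min(20,2)*15=30 best=192 → r--
[1,15] min(20,11)*14=154 best=192 → r--
[1,14] min(20,16)*13=208 best=208 * → r--
[1,13] min(20,9)*12=108 best=208 → r--
[1,12] min(20,19)*11=209 best=209 * → r--
[1,11] min(20,1)*10=10 best=209 → r--
[1,10] min(20,10)*9=90 best=209 → r--
[1,9] min(20,13)*8=104 best=209 → r--
[1,8] min(20,16)*7=112 best=209 → r--
[1,7] min(20,18)*6=108 best=209 → r--
[1,6] min(20,2)*5=10 best=209 → r--
[1,5] min(20,13)*4=52 best=209 → r--
[1,4] min(20,6)*3=18 best=209 → r--
[1,3] min(20,7)*2=14 best=209 → r--
[1,2] min(20,11)*1=11 best=209 → r--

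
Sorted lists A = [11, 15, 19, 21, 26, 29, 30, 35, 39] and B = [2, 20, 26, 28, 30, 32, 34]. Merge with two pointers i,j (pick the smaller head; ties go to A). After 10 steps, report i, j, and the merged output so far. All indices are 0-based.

[i=0,j=0] A[i]=11>B[j]=2 take 2 → j++
[i=0,j=1] A[i]=11<=B[j]=20 take 11 → i++
[i=1,j=1] A[i]=15<=B[j]=20 take 15 → i++
[i=2,j=1] A[i]=19<=B[j]=20 take 19 → i++
[i=3,j=1] A[i]=21>B[j]=20 take 20 → j++
[i=3,j=2] A[i]=21<=B[j]=26 take 21 → i++
[i=4,j=2] A[i]=26<=B[j]=26 take 26 → i++
[i=5,j=2] A[i]=29>B[j]=26 take 26 → j++
[i=5,j=3] A[i]=29>B[j]=28 take 28 → j++
[i=5,j=4] A[i]=29<=B[j]=30 take 29 → i++

i=6, j=4, merged so far=[2, 11, 15, 19, 20, 21, 26, 26, 28, 29]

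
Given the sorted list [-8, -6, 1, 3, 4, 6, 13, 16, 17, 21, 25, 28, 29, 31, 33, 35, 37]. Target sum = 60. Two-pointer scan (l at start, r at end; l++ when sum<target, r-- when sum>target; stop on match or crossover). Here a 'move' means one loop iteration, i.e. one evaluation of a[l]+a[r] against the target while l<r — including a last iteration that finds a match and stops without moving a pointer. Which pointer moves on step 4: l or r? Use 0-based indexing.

l

l=0 r=16: -8+37=29 <60, l++
l=1 r=16: -6+37=31 <60, l++
l=2 r=16: 1+37=38 <60, l++
l=3 r=16: 3+37=40 <60, l++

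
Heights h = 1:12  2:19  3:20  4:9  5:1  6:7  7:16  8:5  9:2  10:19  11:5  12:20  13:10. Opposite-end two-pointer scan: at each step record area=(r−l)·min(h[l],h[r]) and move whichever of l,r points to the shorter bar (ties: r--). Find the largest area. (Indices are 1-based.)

l=1 r=13: min(12,10)*12=120 best=120 *, r--
l=1 r=12: min(12,20)*11=132 best=132 *, l++
l=2 r=12: min(19,20)*10=190 best=190 *, l++
l=3 r=12: min(20,20)*9=180 best=190, r--
l=3 r=11: min(20,5)*8=40 best=190, r--
l=3 r=10: min(20,19)*7=133 best=190, r--
l=3 r=9: min(20,2)*6=12 best=190, r--
l=3 r=8: min(20,5)*5=25 best=190, r--
l=3 r=7: min(20,16)*4=64 best=190, r--
l=3 r=6: min(20,7)*3=21 best=190, r--
l=3 r=5: min(20,1)*2=2 best=190, r--
l=3 r=4: min(20,9)*1=9 best=190, r--

max area = 190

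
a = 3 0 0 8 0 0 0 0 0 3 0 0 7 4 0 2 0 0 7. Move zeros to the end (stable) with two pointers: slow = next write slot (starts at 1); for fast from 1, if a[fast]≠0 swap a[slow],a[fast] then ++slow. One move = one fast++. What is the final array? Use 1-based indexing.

[3, 8, 3, 7, 4, 2, 7, 0, 0, 0, 0, 0, 0, 0, 0, 0, 0, 0, 0]

slow=1 fast=1: a[fast]=3≠0 swap→a[1]=3, slow++,fast++
slow=2 fast=2: a[fast]=0, fast++
slow=2 fast=3: a[fast]=0, fast++
slow=2 fast=4: a[fast]=8≠0 swap→a[2]=8, slow++,fast++
slow=3 fast=5: a[fast]=0, fast++
slow=3 fast=6: a[fast]=0, fast++
slow=3 fast=7: a[fast]=0, fast++
slow=3 fast=8: a[fast]=0, fast++
slow=3 fast=9: a[fast]=0, fast++
slow=3 fast=10: a[fast]=3≠0 swap→a[3]=3, slow++,fast++
slow=4 fast=11: a[fast]=0, fast++
slow=4 fast=12: a[fast]=0, fast++
slow=4 fast=13: a[fast]=7≠0 swap→a[4]=7, slow++,fast++
slow=5 fast=14: a[fast]=4≠0 swap→a[5]=4, slow++,fast++
slow=6 fast=15: a[fast]=0, fast++
slow=6 fast=16: a[fast]=2≠0 swap→a[6]=2, slow++,fast++
slow=7 fast=17: a[fast]=0, fast++
slow=7 fast=18: a[fast]=0, fast++
slow=7 fast=19: a[fast]=7≠0 swap→a[7]=7, slow++,fast++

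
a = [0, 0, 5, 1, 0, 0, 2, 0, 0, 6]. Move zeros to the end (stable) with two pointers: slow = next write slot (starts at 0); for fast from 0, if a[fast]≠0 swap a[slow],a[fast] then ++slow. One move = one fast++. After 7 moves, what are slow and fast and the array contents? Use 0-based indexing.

slow=3, fast=7, a=[5, 1, 2, 0, 0, 0, 0, 0, 0, 6]

(s=0,f=0) a[fast]=0 → fast++
(s=0,f=1) a[fast]=0 → fast++
(s=0,f=2) a[fast]=5≠0 swap→a[0]=5 → slow++,fast++
(s=1,f=3) a[fast]=1≠0 swap→a[1]=1 → slow++,fast++
(s=2,f=4) a[fast]=0 → fast++
(s=2,f=5) a[fast]=0 → fast++
(s=2,f=6) a[fast]=2≠0 swap→a[2]=2 → slow++,fast++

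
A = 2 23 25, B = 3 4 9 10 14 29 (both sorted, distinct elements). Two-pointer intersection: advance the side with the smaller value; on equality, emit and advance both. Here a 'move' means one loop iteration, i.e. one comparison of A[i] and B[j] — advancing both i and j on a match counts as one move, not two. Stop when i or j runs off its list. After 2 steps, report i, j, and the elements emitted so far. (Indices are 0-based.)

i=0 j=0: 2<3, i++
i=1 j=0: 23>3, j++

i=1, j=1, emitted=[]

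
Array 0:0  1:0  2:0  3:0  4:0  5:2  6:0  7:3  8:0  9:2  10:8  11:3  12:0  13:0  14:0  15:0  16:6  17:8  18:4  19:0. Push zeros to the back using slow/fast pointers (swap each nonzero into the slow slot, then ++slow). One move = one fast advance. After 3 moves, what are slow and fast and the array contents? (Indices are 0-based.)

slow=0 fast=0: a[fast]=0, fast++
slow=0 fast=1: a[fast]=0, fast++
slow=0 fast=2: a[fast]=0, fast++

slow=0, fast=3, a=[0, 0, 0, 0, 0, 2, 0, 3, 0, 2, 8, 3, 0, 0, 0, 0, 6, 8, 4, 0]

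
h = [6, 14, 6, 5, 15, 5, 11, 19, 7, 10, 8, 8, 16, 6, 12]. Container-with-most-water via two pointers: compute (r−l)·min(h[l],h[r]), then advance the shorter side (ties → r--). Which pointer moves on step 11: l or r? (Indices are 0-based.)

[0,14] min(6,12)*14=84 best=84 * → l++
[1,14] min(14,12)*13=156 best=156 * → r--
[1,13] min(14,6)*12=72 best=156 → r--
[1,12] min(14,16)*11=154 best=156 → l++
[2,12] min(6,16)*10=60 best=156 → l++
[3,12] min(5,16)*9=45 best=156 → l++
[4,12] min(15,16)*8=120 best=156 → l++
[5,12] min(5,16)*7=35 best=156 → l++
[6,12] min(11,16)*6=66 best=156 → l++
[7,12] min(19,16)*5=80 best=156 → r--
[7,11] min(19,8)*4=32 best=156 → r--

r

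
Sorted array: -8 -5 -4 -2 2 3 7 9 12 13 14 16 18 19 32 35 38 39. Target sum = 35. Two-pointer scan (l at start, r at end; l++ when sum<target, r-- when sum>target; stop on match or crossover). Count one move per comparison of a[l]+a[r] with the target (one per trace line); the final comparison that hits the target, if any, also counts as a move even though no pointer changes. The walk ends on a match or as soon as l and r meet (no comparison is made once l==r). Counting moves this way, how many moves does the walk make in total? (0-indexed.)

3 moves

l=0 r=17: -8+39=31 <35, l++
l=1 r=17: -5+39=34 <35, l++
l=2 r=17: -4+39=35, found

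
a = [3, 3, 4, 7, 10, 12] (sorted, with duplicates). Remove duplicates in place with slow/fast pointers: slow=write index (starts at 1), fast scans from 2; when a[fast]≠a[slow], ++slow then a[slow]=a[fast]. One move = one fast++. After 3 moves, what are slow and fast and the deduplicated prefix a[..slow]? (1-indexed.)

slow=1 fast=2: a[fast]=3=a[slow] dup, fast++
slow=1 fast=3: a[fast]=4≠a[slow]=3 write a[2]=4, slow++,fast++
slow=2 fast=4: a[fast]=7≠a[slow]=4 write a[3]=7, slow++,fast++

slow=3, fast=5, prefix=[3, 4, 7]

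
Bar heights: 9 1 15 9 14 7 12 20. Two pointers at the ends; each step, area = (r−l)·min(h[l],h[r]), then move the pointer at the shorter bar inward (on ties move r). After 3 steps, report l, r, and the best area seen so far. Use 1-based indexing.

l=4, r=8, best area=75

l=1 r=8: min(9,20)*7=63 best=63 *, l++
l=2 r=8: min(1,20)*6=6 best=63, l++
l=3 r=8: min(15,20)*5=75 best=75 *, l++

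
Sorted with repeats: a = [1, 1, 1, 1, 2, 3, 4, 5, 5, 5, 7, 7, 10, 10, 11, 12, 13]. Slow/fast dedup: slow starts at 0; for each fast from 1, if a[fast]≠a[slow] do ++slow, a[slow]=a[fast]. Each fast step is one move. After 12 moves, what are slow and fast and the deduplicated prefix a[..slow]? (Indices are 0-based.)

slow=0 fast=1: a[fast]=1=a[slow] dup, fast++
slow=0 fast=2: a[fast]=1=a[slow] dup, fast++
slow=0 fast=3: a[fast]=1=a[slow] dup, fast++
slow=0 fast=4: a[fast]=2≠a[slow]=1 write a[1]=2, slow++,fast++
slow=1 fast=5: a[fast]=3≠a[slow]=2 write a[2]=3, slow++,fast++
slow=2 fast=6: a[fast]=4≠a[slow]=3 write a[3]=4, slow++,fast++
slow=3 fast=7: a[fast]=5≠a[slow]=4 write a[4]=5, slow++,fast++
slow=4 fast=8: a[fast]=5=a[slow] dup, fast++
slow=4 fast=9: a[fast]=5=a[slow] dup, fast++
slow=4 fast=10: a[fast]=7≠a[slow]=5 write a[5]=7, slow++,fast++
slow=5 fast=11: a[fast]=7=a[slow] dup, fast++
slow=5 fast=12: a[fast]=10≠a[slow]=7 write a[6]=10, slow++,fast++

slow=6, fast=13, prefix=[1, 2, 3, 4, 5, 7, 10]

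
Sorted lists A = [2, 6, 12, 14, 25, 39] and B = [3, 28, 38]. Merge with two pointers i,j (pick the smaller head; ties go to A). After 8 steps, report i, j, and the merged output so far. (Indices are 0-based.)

i=5, j=3, merged so far=[2, 3, 6, 12, 14, 25, 28, 38]

i=0 j=0: A[i]=2<=B[j]=3 take 2, i++
i=1 j=0: A[i]=6>B[j]=3 take 3, j++
i=1 j=1: A[i]=6<=B[j]=28 take 6, i++
i=2 j=1: A[i]=12<=B[j]=28 take 12, i++
i=3 j=1: A[i]=14<=B[j]=28 take 14, i++
i=4 j=1: A[i]=25<=B[j]=28 take 25, i++
i=5 j=1: A[i]=39>B[j]=28 take 28, j++
i=5 j=2: A[i]=39>B[j]=38 take 38, j++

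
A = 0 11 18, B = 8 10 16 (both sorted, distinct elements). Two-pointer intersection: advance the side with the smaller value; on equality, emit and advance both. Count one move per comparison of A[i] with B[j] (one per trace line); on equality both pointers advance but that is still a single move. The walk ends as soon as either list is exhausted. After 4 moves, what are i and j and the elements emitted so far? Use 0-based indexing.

i=2, j=2, emitted=[]

[i=0,j=0] 0<8 → i++
[i=1,j=0] 11>8 → j++
[i=1,j=1] 11>10 → j++
[i=1,j=2] 11<16 → i++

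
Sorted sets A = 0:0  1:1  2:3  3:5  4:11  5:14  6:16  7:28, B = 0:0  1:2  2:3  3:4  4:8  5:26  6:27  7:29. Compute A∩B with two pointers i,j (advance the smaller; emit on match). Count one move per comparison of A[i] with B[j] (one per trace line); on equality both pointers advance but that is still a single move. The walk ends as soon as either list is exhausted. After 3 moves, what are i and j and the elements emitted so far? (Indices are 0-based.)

[i=0,j=0] 0==0 emit → i++,j++
[i=1,j=1] 1<2 → i++
[i=2,j=1] 3>2 → j++

i=2, j=2, emitted=[0]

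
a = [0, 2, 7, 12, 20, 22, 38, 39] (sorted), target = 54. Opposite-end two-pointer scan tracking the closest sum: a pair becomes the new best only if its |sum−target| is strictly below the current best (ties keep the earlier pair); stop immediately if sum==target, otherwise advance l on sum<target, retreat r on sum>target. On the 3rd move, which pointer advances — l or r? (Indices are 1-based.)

l=1 r=8: 0+39=39 d=15 *, l++
l=2 r=8: 2+39=41 d=13 *, l++
l=3 r=8: 7+39=46 d=8 *, l++

l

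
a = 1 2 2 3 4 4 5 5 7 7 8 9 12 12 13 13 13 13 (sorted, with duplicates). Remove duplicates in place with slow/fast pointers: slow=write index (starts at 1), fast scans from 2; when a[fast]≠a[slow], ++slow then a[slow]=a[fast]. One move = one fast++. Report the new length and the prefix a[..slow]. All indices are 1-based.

slow=1 fast=2: a[fast]=2≠a[slow]=1 write a[2]=2, slow++,fast++
slow=2 fast=3: a[fast]=2=a[slow] dup, fast++
slow=2 fast=4: a[fast]=3≠a[slow]=2 write a[3]=3, slow++,fast++
slow=3 fast=5: a[fast]=4≠a[slow]=3 write a[4]=4, slow++,fast++
slow=4 fast=6: a[fast]=4=a[slow] dup, fast++
slow=4 fast=7: a[fast]=5≠a[slow]=4 write a[5]=5, slow++,fast++
slow=5 fast=8: a[fast]=5=a[slow] dup, fast++
slow=5 fast=9: a[fast]=7≠a[slow]=5 write a[6]=7, slow++,fast++
slow=6 fast=10: a[fast]=7=a[slow] dup, fast++
slow=6 fast=11: a[fast]=8≠a[slow]=7 write a[7]=8, slow++,fast++
slow=7 fast=12: a[fast]=9≠a[slow]=8 write a[8]=9, slow++,fast++
slow=8 fast=13: a[fast]=12≠a[slow]=9 write a[9]=12, slow++,fast++
slow=9 fast=14: a[fast]=12=a[slow] dup, fast++
slow=9 fast=15: a[fast]=13≠a[slow]=12 write a[10]=13, slow++,fast++
slow=10 fast=16: a[fast]=13=a[slow] dup, fast++
slow=10 fast=17: a[fast]=13=a[slow] dup, fast++
slow=10 fast=18: a[fast]=13=a[slow] dup, fast++

length 10; prefix = [1, 2, 3, 4, 5, 7, 8, 9, 12, 13]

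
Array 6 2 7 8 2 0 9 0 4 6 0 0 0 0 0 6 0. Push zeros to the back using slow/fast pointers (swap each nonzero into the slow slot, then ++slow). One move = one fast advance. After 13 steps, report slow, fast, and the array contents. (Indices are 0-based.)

slow=8, fast=13, a=[6, 2, 7, 8, 2, 9, 4, 6, 0, 0, 0, 0, 0, 0, 0, 6, 0]

(s=0,f=0) a[fast]=6≠0 swap→a[0]=6 → slow++,fast++
(s=1,f=1) a[fast]=2≠0 swap→a[1]=2 → slow++,fast++
(s=2,f=2) a[fast]=7≠0 swap→a[2]=7 → slow++,fast++
(s=3,f=3) a[fast]=8≠0 swap→a[3]=8 → slow++,fast++
(s=4,f=4) a[fast]=2≠0 swap→a[4]=2 → slow++,fast++
(s=5,f=5) a[fast]=0 → fast++
(s=5,f=6) a[fast]=9≠0 swap→a[5]=9 → slow++,fast++
(s=6,f=7) a[fast]=0 → fast++
(s=6,f=8) a[fast]=4≠0 swap→a[6]=4 → slow++,fast++
(s=7,f=9) a[fast]=6≠0 swap→a[7]=6 → slow++,fast++
(s=8,f=10) a[fast]=0 → fast++
(s=8,f=11) a[fast]=0 → fast++
(s=8,f=12) a[fast]=0 → fast++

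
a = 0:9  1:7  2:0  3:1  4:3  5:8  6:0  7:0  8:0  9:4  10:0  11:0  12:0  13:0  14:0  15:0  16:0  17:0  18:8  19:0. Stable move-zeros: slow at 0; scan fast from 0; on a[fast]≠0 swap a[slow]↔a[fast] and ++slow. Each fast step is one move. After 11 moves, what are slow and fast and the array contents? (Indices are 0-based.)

slow=6, fast=11, a=[9, 7, 1, 3, 8, 4, 0, 0, 0, 0, 0, 0, 0, 0, 0, 0, 0, 0, 8, 0]

slow=0 fast=0: a[fast]=9≠0 swap→a[0]=9, slow++,fast++
slow=1 fast=1: a[fast]=7≠0 swap→a[1]=7, slow++,fast++
slow=2 fast=2: a[fast]=0, fast++
slow=2 fast=3: a[fast]=1≠0 swap→a[2]=1, slow++,fast++
slow=3 fast=4: a[fast]=3≠0 swap→a[3]=3, slow++,fast++
slow=4 fast=5: a[fast]=8≠0 swap→a[4]=8, slow++,fast++
slow=5 fast=6: a[fast]=0, fast++
slow=5 fast=7: a[fast]=0, fast++
slow=5 fast=8: a[fast]=0, fast++
slow=5 fast=9: a[fast]=4≠0 swap→a[5]=4, slow++,fast++
slow=6 fast=10: a[fast]=0, fast++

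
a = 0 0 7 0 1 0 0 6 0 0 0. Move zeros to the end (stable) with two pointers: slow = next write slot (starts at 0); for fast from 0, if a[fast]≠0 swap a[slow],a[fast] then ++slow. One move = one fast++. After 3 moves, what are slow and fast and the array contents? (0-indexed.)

slow=1, fast=3, a=[7, 0, 0, 0, 1, 0, 0, 6, 0, 0, 0]

(s=0,f=0) a[fast]=0 → fast++
(s=0,f=1) a[fast]=0 → fast++
(s=0,f=2) a[fast]=7≠0 swap→a[0]=7 → slow++,fast++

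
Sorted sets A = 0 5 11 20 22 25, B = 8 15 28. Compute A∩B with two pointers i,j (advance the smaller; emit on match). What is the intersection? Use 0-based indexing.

intersection = []

i=0 j=0: 0<8, i++
i=1 j=0: 5<8, i++
i=2 j=0: 11>8, j++
i=2 j=1: 11<15, i++
i=3 j=1: 20>15, j++
i=3 j=2: 20<28, i++
i=4 j=2: 22<28, i++
i=5 j=2: 25<28, i++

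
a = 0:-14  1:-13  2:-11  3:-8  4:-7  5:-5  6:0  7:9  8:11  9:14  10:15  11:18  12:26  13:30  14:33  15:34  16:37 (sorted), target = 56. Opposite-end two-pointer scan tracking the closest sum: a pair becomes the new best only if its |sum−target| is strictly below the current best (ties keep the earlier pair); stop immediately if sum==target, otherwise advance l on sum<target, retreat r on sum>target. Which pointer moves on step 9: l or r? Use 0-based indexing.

l

l=0 r=16: -14+37=23 d=33 *, l++
l=1 r=16: -13+37=24 d=32 *, l++
l=2 r=16: -11+37=26 d=30 *, l++
l=3 r=16: -8+37=29 d=27 *, l++
l=4 r=16: -7+37=30 d=26 *, l++
l=5 r=16: -5+37=32 d=24 *, l++
l=6 r=16: 0+37=37 d=19 *, l++
l=7 r=16: 9+37=46 d=10 *, l++
l=8 r=16: 11+37=48 d=8 *, l++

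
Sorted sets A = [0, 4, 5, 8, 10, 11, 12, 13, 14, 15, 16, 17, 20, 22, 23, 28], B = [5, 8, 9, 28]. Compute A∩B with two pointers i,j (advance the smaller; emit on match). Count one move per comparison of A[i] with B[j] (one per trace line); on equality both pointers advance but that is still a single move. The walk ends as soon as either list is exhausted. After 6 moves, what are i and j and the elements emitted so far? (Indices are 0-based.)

i=5, j=3, emitted=[5, 8]

[i=0,j=0] 0<5 → i++
[i=1,j=0] 4<5 → i++
[i=2,j=0] 5==5 emit → i++,j++
[i=3,j=1] 8==8 emit → i++,j++
[i=4,j=2] 10>9 → j++
[i=4,j=3] 10<28 → i++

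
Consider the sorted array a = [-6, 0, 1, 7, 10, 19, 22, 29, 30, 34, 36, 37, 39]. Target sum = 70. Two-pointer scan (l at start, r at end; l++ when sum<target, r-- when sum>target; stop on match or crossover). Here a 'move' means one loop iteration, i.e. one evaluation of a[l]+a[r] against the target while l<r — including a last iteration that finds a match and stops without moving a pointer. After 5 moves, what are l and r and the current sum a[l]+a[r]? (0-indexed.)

l=0 r=12: -6+39=33 <70, l++
l=1 r=12: 0+39=39 <70, l++
l=2 r=12: 1+39=40 <70, l++
l=3 r=12: 7+39=46 <70, l++
l=4 r=12: 10+39=49 <70, l++

l=5, r=12, sum=58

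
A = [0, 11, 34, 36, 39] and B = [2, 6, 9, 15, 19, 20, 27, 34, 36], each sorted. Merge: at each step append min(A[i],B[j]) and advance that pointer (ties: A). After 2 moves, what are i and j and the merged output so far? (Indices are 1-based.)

i=2, j=2, merged so far=[0, 2]

[i=1,j=1] A[i]=0<=B[j]=2 take 0 → i++
[i=2,j=1] A[i]=11>B[j]=2 take 2 → j++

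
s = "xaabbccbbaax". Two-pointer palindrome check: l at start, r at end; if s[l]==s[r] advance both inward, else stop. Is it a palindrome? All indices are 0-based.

[0,11] 'x'=='x' → l++,r--
[1,10] 'a'=='a' → l++,r--
[2,9] 'a'=='a' → l++,r--
[3,8] 'b'=='b' → l++,r--
[4,7] 'b'=='b' → l++,r--
[5,6] 'c'=='c' → l++,r--

palindrome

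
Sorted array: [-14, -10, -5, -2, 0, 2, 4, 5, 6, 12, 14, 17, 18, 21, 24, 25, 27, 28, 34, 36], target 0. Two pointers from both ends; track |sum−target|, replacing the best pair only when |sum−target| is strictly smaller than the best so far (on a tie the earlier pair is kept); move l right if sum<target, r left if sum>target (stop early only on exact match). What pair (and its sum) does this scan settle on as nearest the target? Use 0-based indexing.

pair (-14, 14) with sum 0 (|Δ|=0)

l=0 r=19: -14+36=22 d=22 *, r--
l=0 r=18: -14+34=20 d=20 *, r--
l=0 r=17: -14+28=14 d=14 *, r--
l=0 r=16: -14+27=13 d=13 *, r--
l=0 r=15: -14+25=11 d=11 *, r--
l=0 r=14: -14+24=10 d=10 *, r--
l=0 r=13: -14+21=7 d=7 *, r--
l=0 r=12: -14+18=4 d=4 *, r--
l=0 r=11: -14+17=3 d=3 *, r--
l=0 r=10: -14+14=0 d=0 *, stop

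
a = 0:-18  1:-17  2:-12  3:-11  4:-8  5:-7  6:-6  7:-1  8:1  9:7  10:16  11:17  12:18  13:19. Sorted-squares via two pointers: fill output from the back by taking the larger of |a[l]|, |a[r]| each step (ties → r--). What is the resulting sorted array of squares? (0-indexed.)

[1, 1, 36, 49, 49, 64, 121, 144, 256, 289, 289, 324, 324, 361]

[0,13] |-18|<=|19| out[13]=361 → r--
[0,12] |-18|<=|18| out[12]=324 → r--
[0,11] |-18|>|17| out[11]=324 → l++
[1,11] |-17|<=|17| out[10]=289 → r--
[1,10] |-17|>|16| out[9]=289 → l++
[2,10] |-12|<=|16| out[8]=256 → r--
[2,9] |-12|>|7| out[7]=144 → l++
[3,9] |-11|>|7| out[6]=121 → l++
[4,9] |-8|>|7| out[5]=64 → l++
[5,9] |-7|<=|7| out[4]=49 → r--
[5,8] |-7|>|1| out[3]=49 → l++
[6,8] |-6|>|1| out[2]=36 → l++
[7,8] |-1|<=|1| out[1]=1 → r--
[7,7] |-1|<=|-1| out[0]=1 → r--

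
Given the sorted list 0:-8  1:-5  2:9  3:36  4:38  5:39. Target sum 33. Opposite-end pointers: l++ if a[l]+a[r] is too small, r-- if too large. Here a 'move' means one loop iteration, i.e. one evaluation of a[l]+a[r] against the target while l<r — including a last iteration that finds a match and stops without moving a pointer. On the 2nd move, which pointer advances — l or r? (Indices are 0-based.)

r

[0,5] -8+39=31 <33 → l++
[1,5] -5+39=34 >33 → r--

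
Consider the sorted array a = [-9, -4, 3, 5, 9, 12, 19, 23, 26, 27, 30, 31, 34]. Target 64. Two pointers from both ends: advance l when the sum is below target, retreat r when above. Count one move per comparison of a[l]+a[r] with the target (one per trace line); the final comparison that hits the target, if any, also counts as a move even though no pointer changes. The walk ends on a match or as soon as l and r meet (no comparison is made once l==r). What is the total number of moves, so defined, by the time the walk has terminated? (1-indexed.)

11 moves

[1,13] -9+34=25 <64 → l++
[2,13] -4+34=30 <64 → l++
[3,13] 3+34=37 <64 → l++
[4,13] 5+34=39 <64 → l++
[5,13] 9+34=43 <64 → l++
[6,13] 12+34=46 <64 → l++
[7,13] 19+34=53 <64 → l++
[8,13] 23+34=57 <64 → l++
[9,13] 26+34=60 <64 → l++
[10,13] 27+34=61 <64 → l++
[11,13] 30+34=64 → found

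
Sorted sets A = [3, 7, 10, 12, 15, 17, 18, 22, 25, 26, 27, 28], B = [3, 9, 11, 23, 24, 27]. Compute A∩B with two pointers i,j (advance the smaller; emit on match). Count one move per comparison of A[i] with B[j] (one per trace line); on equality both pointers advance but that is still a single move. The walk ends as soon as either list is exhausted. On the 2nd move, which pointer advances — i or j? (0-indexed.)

i=0 j=0: 3==3 emit, i++,j++
i=1 j=1: 7<9, i++

i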